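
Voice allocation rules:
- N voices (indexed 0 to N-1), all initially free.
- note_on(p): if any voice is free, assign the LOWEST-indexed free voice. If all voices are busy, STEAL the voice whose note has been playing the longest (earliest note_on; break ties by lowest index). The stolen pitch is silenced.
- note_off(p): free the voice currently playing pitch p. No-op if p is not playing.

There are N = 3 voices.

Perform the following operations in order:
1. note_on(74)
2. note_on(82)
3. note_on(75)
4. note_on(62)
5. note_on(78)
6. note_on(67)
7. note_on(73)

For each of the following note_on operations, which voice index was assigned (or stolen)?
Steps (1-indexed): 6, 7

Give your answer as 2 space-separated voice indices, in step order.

Op 1: note_on(74): voice 0 is free -> assigned | voices=[74 - -]
Op 2: note_on(82): voice 1 is free -> assigned | voices=[74 82 -]
Op 3: note_on(75): voice 2 is free -> assigned | voices=[74 82 75]
Op 4: note_on(62): all voices busy, STEAL voice 0 (pitch 74, oldest) -> assign | voices=[62 82 75]
Op 5: note_on(78): all voices busy, STEAL voice 1 (pitch 82, oldest) -> assign | voices=[62 78 75]
Op 6: note_on(67): all voices busy, STEAL voice 2 (pitch 75, oldest) -> assign | voices=[62 78 67]
Op 7: note_on(73): all voices busy, STEAL voice 0 (pitch 62, oldest) -> assign | voices=[73 78 67]

Answer: 2 0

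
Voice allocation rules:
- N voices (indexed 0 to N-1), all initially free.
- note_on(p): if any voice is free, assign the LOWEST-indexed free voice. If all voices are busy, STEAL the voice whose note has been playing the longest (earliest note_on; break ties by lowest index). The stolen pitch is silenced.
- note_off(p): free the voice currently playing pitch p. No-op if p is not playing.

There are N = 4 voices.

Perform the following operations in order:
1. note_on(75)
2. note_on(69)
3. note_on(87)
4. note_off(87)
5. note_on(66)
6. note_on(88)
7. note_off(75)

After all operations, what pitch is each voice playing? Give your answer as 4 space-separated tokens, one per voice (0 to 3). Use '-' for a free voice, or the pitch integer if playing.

Answer: - 69 66 88

Derivation:
Op 1: note_on(75): voice 0 is free -> assigned | voices=[75 - - -]
Op 2: note_on(69): voice 1 is free -> assigned | voices=[75 69 - -]
Op 3: note_on(87): voice 2 is free -> assigned | voices=[75 69 87 -]
Op 4: note_off(87): free voice 2 | voices=[75 69 - -]
Op 5: note_on(66): voice 2 is free -> assigned | voices=[75 69 66 -]
Op 6: note_on(88): voice 3 is free -> assigned | voices=[75 69 66 88]
Op 7: note_off(75): free voice 0 | voices=[- 69 66 88]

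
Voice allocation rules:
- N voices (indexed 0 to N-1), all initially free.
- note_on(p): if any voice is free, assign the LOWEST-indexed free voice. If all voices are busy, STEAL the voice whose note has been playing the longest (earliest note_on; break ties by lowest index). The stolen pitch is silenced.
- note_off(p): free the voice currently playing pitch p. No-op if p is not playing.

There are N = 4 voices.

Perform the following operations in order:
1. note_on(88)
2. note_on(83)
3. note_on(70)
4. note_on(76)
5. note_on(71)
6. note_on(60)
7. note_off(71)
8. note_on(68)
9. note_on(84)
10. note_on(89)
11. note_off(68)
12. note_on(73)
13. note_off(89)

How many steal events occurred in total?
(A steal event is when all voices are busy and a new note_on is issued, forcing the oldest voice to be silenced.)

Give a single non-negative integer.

Answer: 4

Derivation:
Op 1: note_on(88): voice 0 is free -> assigned | voices=[88 - - -]
Op 2: note_on(83): voice 1 is free -> assigned | voices=[88 83 - -]
Op 3: note_on(70): voice 2 is free -> assigned | voices=[88 83 70 -]
Op 4: note_on(76): voice 3 is free -> assigned | voices=[88 83 70 76]
Op 5: note_on(71): all voices busy, STEAL voice 0 (pitch 88, oldest) -> assign | voices=[71 83 70 76]
Op 6: note_on(60): all voices busy, STEAL voice 1 (pitch 83, oldest) -> assign | voices=[71 60 70 76]
Op 7: note_off(71): free voice 0 | voices=[- 60 70 76]
Op 8: note_on(68): voice 0 is free -> assigned | voices=[68 60 70 76]
Op 9: note_on(84): all voices busy, STEAL voice 2 (pitch 70, oldest) -> assign | voices=[68 60 84 76]
Op 10: note_on(89): all voices busy, STEAL voice 3 (pitch 76, oldest) -> assign | voices=[68 60 84 89]
Op 11: note_off(68): free voice 0 | voices=[- 60 84 89]
Op 12: note_on(73): voice 0 is free -> assigned | voices=[73 60 84 89]
Op 13: note_off(89): free voice 3 | voices=[73 60 84 -]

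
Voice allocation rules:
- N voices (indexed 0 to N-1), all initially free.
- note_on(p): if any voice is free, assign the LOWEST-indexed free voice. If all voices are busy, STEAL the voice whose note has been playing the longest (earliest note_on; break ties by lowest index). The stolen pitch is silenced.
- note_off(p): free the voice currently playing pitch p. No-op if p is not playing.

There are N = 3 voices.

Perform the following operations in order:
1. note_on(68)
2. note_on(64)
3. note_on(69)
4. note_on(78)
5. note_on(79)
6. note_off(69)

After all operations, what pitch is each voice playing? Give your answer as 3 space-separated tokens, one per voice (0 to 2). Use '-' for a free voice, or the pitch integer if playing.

Answer: 78 79 -

Derivation:
Op 1: note_on(68): voice 0 is free -> assigned | voices=[68 - -]
Op 2: note_on(64): voice 1 is free -> assigned | voices=[68 64 -]
Op 3: note_on(69): voice 2 is free -> assigned | voices=[68 64 69]
Op 4: note_on(78): all voices busy, STEAL voice 0 (pitch 68, oldest) -> assign | voices=[78 64 69]
Op 5: note_on(79): all voices busy, STEAL voice 1 (pitch 64, oldest) -> assign | voices=[78 79 69]
Op 6: note_off(69): free voice 2 | voices=[78 79 -]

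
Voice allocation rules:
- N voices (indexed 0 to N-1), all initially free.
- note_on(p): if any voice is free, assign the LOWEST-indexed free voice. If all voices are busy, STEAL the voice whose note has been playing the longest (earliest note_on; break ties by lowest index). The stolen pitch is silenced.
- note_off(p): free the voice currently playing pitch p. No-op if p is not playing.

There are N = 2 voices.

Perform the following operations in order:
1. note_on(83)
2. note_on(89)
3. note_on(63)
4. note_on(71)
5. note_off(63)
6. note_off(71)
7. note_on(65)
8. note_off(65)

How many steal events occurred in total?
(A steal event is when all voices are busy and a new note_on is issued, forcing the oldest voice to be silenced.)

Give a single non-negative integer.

Op 1: note_on(83): voice 0 is free -> assigned | voices=[83 -]
Op 2: note_on(89): voice 1 is free -> assigned | voices=[83 89]
Op 3: note_on(63): all voices busy, STEAL voice 0 (pitch 83, oldest) -> assign | voices=[63 89]
Op 4: note_on(71): all voices busy, STEAL voice 1 (pitch 89, oldest) -> assign | voices=[63 71]
Op 5: note_off(63): free voice 0 | voices=[- 71]
Op 6: note_off(71): free voice 1 | voices=[- -]
Op 7: note_on(65): voice 0 is free -> assigned | voices=[65 -]
Op 8: note_off(65): free voice 0 | voices=[- -]

Answer: 2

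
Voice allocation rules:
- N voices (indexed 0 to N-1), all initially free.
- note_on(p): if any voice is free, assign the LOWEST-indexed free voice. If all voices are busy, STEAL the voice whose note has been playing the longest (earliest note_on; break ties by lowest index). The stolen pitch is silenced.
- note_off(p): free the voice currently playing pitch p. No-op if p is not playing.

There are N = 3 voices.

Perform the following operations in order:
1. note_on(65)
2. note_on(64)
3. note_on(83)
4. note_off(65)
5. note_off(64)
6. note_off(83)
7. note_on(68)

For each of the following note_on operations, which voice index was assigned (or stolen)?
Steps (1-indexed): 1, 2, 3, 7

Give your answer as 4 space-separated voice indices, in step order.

Op 1: note_on(65): voice 0 is free -> assigned | voices=[65 - -]
Op 2: note_on(64): voice 1 is free -> assigned | voices=[65 64 -]
Op 3: note_on(83): voice 2 is free -> assigned | voices=[65 64 83]
Op 4: note_off(65): free voice 0 | voices=[- 64 83]
Op 5: note_off(64): free voice 1 | voices=[- - 83]
Op 6: note_off(83): free voice 2 | voices=[- - -]
Op 7: note_on(68): voice 0 is free -> assigned | voices=[68 - -]

Answer: 0 1 2 0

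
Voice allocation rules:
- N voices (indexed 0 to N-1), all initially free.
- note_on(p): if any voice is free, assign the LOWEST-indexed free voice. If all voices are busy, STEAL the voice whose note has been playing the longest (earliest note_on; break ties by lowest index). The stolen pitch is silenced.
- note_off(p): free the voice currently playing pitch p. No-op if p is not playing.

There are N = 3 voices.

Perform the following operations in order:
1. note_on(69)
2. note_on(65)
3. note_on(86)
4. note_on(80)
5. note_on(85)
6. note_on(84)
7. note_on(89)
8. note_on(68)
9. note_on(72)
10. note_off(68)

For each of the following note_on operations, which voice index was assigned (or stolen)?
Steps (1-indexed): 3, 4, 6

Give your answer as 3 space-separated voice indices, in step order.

Answer: 2 0 2

Derivation:
Op 1: note_on(69): voice 0 is free -> assigned | voices=[69 - -]
Op 2: note_on(65): voice 1 is free -> assigned | voices=[69 65 -]
Op 3: note_on(86): voice 2 is free -> assigned | voices=[69 65 86]
Op 4: note_on(80): all voices busy, STEAL voice 0 (pitch 69, oldest) -> assign | voices=[80 65 86]
Op 5: note_on(85): all voices busy, STEAL voice 1 (pitch 65, oldest) -> assign | voices=[80 85 86]
Op 6: note_on(84): all voices busy, STEAL voice 2 (pitch 86, oldest) -> assign | voices=[80 85 84]
Op 7: note_on(89): all voices busy, STEAL voice 0 (pitch 80, oldest) -> assign | voices=[89 85 84]
Op 8: note_on(68): all voices busy, STEAL voice 1 (pitch 85, oldest) -> assign | voices=[89 68 84]
Op 9: note_on(72): all voices busy, STEAL voice 2 (pitch 84, oldest) -> assign | voices=[89 68 72]
Op 10: note_off(68): free voice 1 | voices=[89 - 72]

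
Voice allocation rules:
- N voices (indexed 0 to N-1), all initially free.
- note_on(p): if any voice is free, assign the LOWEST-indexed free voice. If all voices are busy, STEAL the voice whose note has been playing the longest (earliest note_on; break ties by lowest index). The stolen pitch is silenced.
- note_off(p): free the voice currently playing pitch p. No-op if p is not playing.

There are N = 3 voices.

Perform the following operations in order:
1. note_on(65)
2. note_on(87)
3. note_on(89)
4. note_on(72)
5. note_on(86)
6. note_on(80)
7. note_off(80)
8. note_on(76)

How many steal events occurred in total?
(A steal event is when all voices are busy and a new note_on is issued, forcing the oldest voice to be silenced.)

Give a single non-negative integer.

Answer: 3

Derivation:
Op 1: note_on(65): voice 0 is free -> assigned | voices=[65 - -]
Op 2: note_on(87): voice 1 is free -> assigned | voices=[65 87 -]
Op 3: note_on(89): voice 2 is free -> assigned | voices=[65 87 89]
Op 4: note_on(72): all voices busy, STEAL voice 0 (pitch 65, oldest) -> assign | voices=[72 87 89]
Op 5: note_on(86): all voices busy, STEAL voice 1 (pitch 87, oldest) -> assign | voices=[72 86 89]
Op 6: note_on(80): all voices busy, STEAL voice 2 (pitch 89, oldest) -> assign | voices=[72 86 80]
Op 7: note_off(80): free voice 2 | voices=[72 86 -]
Op 8: note_on(76): voice 2 is free -> assigned | voices=[72 86 76]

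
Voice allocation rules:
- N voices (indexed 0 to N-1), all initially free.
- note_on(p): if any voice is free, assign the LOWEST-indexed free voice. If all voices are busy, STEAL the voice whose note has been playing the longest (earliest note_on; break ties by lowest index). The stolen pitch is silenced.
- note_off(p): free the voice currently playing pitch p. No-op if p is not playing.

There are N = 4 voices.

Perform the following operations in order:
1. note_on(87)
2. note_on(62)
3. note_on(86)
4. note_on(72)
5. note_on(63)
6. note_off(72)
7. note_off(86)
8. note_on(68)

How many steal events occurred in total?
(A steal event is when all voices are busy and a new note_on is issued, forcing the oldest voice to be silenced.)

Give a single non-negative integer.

Answer: 1

Derivation:
Op 1: note_on(87): voice 0 is free -> assigned | voices=[87 - - -]
Op 2: note_on(62): voice 1 is free -> assigned | voices=[87 62 - -]
Op 3: note_on(86): voice 2 is free -> assigned | voices=[87 62 86 -]
Op 4: note_on(72): voice 3 is free -> assigned | voices=[87 62 86 72]
Op 5: note_on(63): all voices busy, STEAL voice 0 (pitch 87, oldest) -> assign | voices=[63 62 86 72]
Op 6: note_off(72): free voice 3 | voices=[63 62 86 -]
Op 7: note_off(86): free voice 2 | voices=[63 62 - -]
Op 8: note_on(68): voice 2 is free -> assigned | voices=[63 62 68 -]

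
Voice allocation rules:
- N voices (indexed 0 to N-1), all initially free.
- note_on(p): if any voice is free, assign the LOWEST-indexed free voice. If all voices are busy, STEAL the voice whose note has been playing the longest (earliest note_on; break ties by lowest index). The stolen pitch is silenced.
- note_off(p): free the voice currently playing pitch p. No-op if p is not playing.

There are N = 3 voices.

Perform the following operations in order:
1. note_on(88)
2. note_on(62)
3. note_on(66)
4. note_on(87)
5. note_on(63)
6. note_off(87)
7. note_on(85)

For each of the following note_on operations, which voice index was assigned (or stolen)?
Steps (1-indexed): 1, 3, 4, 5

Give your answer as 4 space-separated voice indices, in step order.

Answer: 0 2 0 1

Derivation:
Op 1: note_on(88): voice 0 is free -> assigned | voices=[88 - -]
Op 2: note_on(62): voice 1 is free -> assigned | voices=[88 62 -]
Op 3: note_on(66): voice 2 is free -> assigned | voices=[88 62 66]
Op 4: note_on(87): all voices busy, STEAL voice 0 (pitch 88, oldest) -> assign | voices=[87 62 66]
Op 5: note_on(63): all voices busy, STEAL voice 1 (pitch 62, oldest) -> assign | voices=[87 63 66]
Op 6: note_off(87): free voice 0 | voices=[- 63 66]
Op 7: note_on(85): voice 0 is free -> assigned | voices=[85 63 66]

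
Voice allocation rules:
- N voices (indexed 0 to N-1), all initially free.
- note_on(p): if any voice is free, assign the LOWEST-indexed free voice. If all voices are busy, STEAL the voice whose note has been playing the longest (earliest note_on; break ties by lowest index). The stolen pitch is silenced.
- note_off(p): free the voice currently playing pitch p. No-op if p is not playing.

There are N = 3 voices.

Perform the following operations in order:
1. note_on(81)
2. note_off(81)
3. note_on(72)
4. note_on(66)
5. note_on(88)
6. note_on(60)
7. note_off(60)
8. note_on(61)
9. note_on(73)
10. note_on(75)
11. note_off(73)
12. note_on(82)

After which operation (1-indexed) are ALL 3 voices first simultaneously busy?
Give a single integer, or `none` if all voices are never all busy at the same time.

Op 1: note_on(81): voice 0 is free -> assigned | voices=[81 - -]
Op 2: note_off(81): free voice 0 | voices=[- - -]
Op 3: note_on(72): voice 0 is free -> assigned | voices=[72 - -]
Op 4: note_on(66): voice 1 is free -> assigned | voices=[72 66 -]
Op 5: note_on(88): voice 2 is free -> assigned | voices=[72 66 88]
Op 6: note_on(60): all voices busy, STEAL voice 0 (pitch 72, oldest) -> assign | voices=[60 66 88]
Op 7: note_off(60): free voice 0 | voices=[- 66 88]
Op 8: note_on(61): voice 0 is free -> assigned | voices=[61 66 88]
Op 9: note_on(73): all voices busy, STEAL voice 1 (pitch 66, oldest) -> assign | voices=[61 73 88]
Op 10: note_on(75): all voices busy, STEAL voice 2 (pitch 88, oldest) -> assign | voices=[61 73 75]
Op 11: note_off(73): free voice 1 | voices=[61 - 75]
Op 12: note_on(82): voice 1 is free -> assigned | voices=[61 82 75]

Answer: 5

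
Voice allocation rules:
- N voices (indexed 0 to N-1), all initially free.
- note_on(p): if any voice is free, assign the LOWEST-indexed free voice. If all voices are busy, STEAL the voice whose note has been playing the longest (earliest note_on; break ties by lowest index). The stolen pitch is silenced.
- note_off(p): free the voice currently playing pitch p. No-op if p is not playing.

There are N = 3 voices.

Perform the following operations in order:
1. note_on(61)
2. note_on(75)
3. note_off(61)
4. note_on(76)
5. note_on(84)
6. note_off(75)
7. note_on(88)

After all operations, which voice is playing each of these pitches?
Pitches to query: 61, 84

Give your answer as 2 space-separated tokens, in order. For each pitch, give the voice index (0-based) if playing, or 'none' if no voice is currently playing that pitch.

Answer: none 2

Derivation:
Op 1: note_on(61): voice 0 is free -> assigned | voices=[61 - -]
Op 2: note_on(75): voice 1 is free -> assigned | voices=[61 75 -]
Op 3: note_off(61): free voice 0 | voices=[- 75 -]
Op 4: note_on(76): voice 0 is free -> assigned | voices=[76 75 -]
Op 5: note_on(84): voice 2 is free -> assigned | voices=[76 75 84]
Op 6: note_off(75): free voice 1 | voices=[76 - 84]
Op 7: note_on(88): voice 1 is free -> assigned | voices=[76 88 84]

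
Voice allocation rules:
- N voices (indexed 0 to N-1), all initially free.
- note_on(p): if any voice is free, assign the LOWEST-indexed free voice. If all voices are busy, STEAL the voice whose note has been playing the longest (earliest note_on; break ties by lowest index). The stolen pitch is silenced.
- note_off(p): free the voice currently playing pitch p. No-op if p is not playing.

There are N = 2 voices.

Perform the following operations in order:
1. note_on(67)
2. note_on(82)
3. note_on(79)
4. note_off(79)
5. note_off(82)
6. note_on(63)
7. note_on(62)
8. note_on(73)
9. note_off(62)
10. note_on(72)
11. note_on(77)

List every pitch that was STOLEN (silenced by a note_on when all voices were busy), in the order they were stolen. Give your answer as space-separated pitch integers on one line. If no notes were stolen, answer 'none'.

Op 1: note_on(67): voice 0 is free -> assigned | voices=[67 -]
Op 2: note_on(82): voice 1 is free -> assigned | voices=[67 82]
Op 3: note_on(79): all voices busy, STEAL voice 0 (pitch 67, oldest) -> assign | voices=[79 82]
Op 4: note_off(79): free voice 0 | voices=[- 82]
Op 5: note_off(82): free voice 1 | voices=[- -]
Op 6: note_on(63): voice 0 is free -> assigned | voices=[63 -]
Op 7: note_on(62): voice 1 is free -> assigned | voices=[63 62]
Op 8: note_on(73): all voices busy, STEAL voice 0 (pitch 63, oldest) -> assign | voices=[73 62]
Op 9: note_off(62): free voice 1 | voices=[73 -]
Op 10: note_on(72): voice 1 is free -> assigned | voices=[73 72]
Op 11: note_on(77): all voices busy, STEAL voice 0 (pitch 73, oldest) -> assign | voices=[77 72]

Answer: 67 63 73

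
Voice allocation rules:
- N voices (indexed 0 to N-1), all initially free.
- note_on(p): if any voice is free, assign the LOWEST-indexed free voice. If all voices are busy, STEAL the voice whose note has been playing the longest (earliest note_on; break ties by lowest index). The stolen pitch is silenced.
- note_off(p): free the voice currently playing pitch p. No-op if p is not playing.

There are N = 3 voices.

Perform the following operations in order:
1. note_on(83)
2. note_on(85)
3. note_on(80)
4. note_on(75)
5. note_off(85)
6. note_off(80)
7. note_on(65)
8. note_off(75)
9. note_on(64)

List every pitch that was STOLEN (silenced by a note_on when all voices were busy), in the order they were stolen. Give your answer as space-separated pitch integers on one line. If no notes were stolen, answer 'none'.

Answer: 83

Derivation:
Op 1: note_on(83): voice 0 is free -> assigned | voices=[83 - -]
Op 2: note_on(85): voice 1 is free -> assigned | voices=[83 85 -]
Op 3: note_on(80): voice 2 is free -> assigned | voices=[83 85 80]
Op 4: note_on(75): all voices busy, STEAL voice 0 (pitch 83, oldest) -> assign | voices=[75 85 80]
Op 5: note_off(85): free voice 1 | voices=[75 - 80]
Op 6: note_off(80): free voice 2 | voices=[75 - -]
Op 7: note_on(65): voice 1 is free -> assigned | voices=[75 65 -]
Op 8: note_off(75): free voice 0 | voices=[- 65 -]
Op 9: note_on(64): voice 0 is free -> assigned | voices=[64 65 -]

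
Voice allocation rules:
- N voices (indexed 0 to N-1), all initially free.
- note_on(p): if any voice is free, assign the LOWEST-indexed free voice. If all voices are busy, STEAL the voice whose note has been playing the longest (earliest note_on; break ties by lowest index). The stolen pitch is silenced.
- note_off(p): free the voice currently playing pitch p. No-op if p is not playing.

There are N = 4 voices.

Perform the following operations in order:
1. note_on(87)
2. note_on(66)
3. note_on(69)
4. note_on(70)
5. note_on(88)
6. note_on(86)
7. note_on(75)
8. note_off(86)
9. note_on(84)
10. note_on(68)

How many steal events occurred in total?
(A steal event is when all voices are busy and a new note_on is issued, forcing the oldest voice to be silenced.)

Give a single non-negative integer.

Answer: 4

Derivation:
Op 1: note_on(87): voice 0 is free -> assigned | voices=[87 - - -]
Op 2: note_on(66): voice 1 is free -> assigned | voices=[87 66 - -]
Op 3: note_on(69): voice 2 is free -> assigned | voices=[87 66 69 -]
Op 4: note_on(70): voice 3 is free -> assigned | voices=[87 66 69 70]
Op 5: note_on(88): all voices busy, STEAL voice 0 (pitch 87, oldest) -> assign | voices=[88 66 69 70]
Op 6: note_on(86): all voices busy, STEAL voice 1 (pitch 66, oldest) -> assign | voices=[88 86 69 70]
Op 7: note_on(75): all voices busy, STEAL voice 2 (pitch 69, oldest) -> assign | voices=[88 86 75 70]
Op 8: note_off(86): free voice 1 | voices=[88 - 75 70]
Op 9: note_on(84): voice 1 is free -> assigned | voices=[88 84 75 70]
Op 10: note_on(68): all voices busy, STEAL voice 3 (pitch 70, oldest) -> assign | voices=[88 84 75 68]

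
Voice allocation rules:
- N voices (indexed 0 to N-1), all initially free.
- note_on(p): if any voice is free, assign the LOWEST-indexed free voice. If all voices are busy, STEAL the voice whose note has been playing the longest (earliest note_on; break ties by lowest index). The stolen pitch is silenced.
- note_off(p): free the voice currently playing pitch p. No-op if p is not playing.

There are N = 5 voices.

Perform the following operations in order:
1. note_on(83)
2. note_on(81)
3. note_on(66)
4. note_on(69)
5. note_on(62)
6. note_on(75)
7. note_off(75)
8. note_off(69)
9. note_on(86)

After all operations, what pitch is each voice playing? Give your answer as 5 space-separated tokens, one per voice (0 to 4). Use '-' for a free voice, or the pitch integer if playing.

Answer: 86 81 66 - 62

Derivation:
Op 1: note_on(83): voice 0 is free -> assigned | voices=[83 - - - -]
Op 2: note_on(81): voice 1 is free -> assigned | voices=[83 81 - - -]
Op 3: note_on(66): voice 2 is free -> assigned | voices=[83 81 66 - -]
Op 4: note_on(69): voice 3 is free -> assigned | voices=[83 81 66 69 -]
Op 5: note_on(62): voice 4 is free -> assigned | voices=[83 81 66 69 62]
Op 6: note_on(75): all voices busy, STEAL voice 0 (pitch 83, oldest) -> assign | voices=[75 81 66 69 62]
Op 7: note_off(75): free voice 0 | voices=[- 81 66 69 62]
Op 8: note_off(69): free voice 3 | voices=[- 81 66 - 62]
Op 9: note_on(86): voice 0 is free -> assigned | voices=[86 81 66 - 62]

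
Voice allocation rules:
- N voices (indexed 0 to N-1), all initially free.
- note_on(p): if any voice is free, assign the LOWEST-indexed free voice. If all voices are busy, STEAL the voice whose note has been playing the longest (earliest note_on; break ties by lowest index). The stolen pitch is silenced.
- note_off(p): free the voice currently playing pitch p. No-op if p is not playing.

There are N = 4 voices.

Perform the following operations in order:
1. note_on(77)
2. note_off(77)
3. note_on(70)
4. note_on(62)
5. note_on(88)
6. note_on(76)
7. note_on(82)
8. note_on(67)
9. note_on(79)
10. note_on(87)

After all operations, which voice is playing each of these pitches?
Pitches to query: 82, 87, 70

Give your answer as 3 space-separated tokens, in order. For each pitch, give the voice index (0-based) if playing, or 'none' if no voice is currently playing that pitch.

Op 1: note_on(77): voice 0 is free -> assigned | voices=[77 - - -]
Op 2: note_off(77): free voice 0 | voices=[- - - -]
Op 3: note_on(70): voice 0 is free -> assigned | voices=[70 - - -]
Op 4: note_on(62): voice 1 is free -> assigned | voices=[70 62 - -]
Op 5: note_on(88): voice 2 is free -> assigned | voices=[70 62 88 -]
Op 6: note_on(76): voice 3 is free -> assigned | voices=[70 62 88 76]
Op 7: note_on(82): all voices busy, STEAL voice 0 (pitch 70, oldest) -> assign | voices=[82 62 88 76]
Op 8: note_on(67): all voices busy, STEAL voice 1 (pitch 62, oldest) -> assign | voices=[82 67 88 76]
Op 9: note_on(79): all voices busy, STEAL voice 2 (pitch 88, oldest) -> assign | voices=[82 67 79 76]
Op 10: note_on(87): all voices busy, STEAL voice 3 (pitch 76, oldest) -> assign | voices=[82 67 79 87]

Answer: 0 3 none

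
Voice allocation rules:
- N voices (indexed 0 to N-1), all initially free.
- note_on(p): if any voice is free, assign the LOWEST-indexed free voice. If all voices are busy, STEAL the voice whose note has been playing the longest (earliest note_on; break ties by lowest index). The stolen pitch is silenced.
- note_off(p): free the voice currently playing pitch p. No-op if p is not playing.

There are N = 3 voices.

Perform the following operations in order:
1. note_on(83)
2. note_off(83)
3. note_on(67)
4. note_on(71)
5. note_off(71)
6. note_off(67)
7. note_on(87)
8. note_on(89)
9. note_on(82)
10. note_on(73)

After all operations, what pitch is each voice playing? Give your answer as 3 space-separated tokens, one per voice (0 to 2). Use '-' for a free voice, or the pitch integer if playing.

Answer: 73 89 82

Derivation:
Op 1: note_on(83): voice 0 is free -> assigned | voices=[83 - -]
Op 2: note_off(83): free voice 0 | voices=[- - -]
Op 3: note_on(67): voice 0 is free -> assigned | voices=[67 - -]
Op 4: note_on(71): voice 1 is free -> assigned | voices=[67 71 -]
Op 5: note_off(71): free voice 1 | voices=[67 - -]
Op 6: note_off(67): free voice 0 | voices=[- - -]
Op 7: note_on(87): voice 0 is free -> assigned | voices=[87 - -]
Op 8: note_on(89): voice 1 is free -> assigned | voices=[87 89 -]
Op 9: note_on(82): voice 2 is free -> assigned | voices=[87 89 82]
Op 10: note_on(73): all voices busy, STEAL voice 0 (pitch 87, oldest) -> assign | voices=[73 89 82]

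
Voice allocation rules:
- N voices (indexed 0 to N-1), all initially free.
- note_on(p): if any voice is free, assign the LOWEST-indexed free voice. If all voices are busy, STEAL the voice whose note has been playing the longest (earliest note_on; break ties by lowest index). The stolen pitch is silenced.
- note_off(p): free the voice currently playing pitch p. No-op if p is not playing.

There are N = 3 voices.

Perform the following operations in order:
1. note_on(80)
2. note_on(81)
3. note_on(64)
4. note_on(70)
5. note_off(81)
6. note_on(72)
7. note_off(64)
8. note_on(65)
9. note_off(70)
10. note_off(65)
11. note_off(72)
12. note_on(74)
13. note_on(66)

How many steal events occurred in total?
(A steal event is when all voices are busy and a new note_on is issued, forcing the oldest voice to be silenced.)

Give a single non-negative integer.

Answer: 1

Derivation:
Op 1: note_on(80): voice 0 is free -> assigned | voices=[80 - -]
Op 2: note_on(81): voice 1 is free -> assigned | voices=[80 81 -]
Op 3: note_on(64): voice 2 is free -> assigned | voices=[80 81 64]
Op 4: note_on(70): all voices busy, STEAL voice 0 (pitch 80, oldest) -> assign | voices=[70 81 64]
Op 5: note_off(81): free voice 1 | voices=[70 - 64]
Op 6: note_on(72): voice 1 is free -> assigned | voices=[70 72 64]
Op 7: note_off(64): free voice 2 | voices=[70 72 -]
Op 8: note_on(65): voice 2 is free -> assigned | voices=[70 72 65]
Op 9: note_off(70): free voice 0 | voices=[- 72 65]
Op 10: note_off(65): free voice 2 | voices=[- 72 -]
Op 11: note_off(72): free voice 1 | voices=[- - -]
Op 12: note_on(74): voice 0 is free -> assigned | voices=[74 - -]
Op 13: note_on(66): voice 1 is free -> assigned | voices=[74 66 -]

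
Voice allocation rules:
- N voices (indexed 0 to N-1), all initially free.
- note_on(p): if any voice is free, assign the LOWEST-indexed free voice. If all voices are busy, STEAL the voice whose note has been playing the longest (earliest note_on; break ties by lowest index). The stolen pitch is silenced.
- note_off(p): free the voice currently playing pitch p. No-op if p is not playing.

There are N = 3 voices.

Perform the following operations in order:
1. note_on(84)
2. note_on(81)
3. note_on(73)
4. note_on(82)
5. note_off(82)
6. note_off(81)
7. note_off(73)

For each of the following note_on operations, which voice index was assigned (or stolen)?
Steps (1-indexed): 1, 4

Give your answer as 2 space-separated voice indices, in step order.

Op 1: note_on(84): voice 0 is free -> assigned | voices=[84 - -]
Op 2: note_on(81): voice 1 is free -> assigned | voices=[84 81 -]
Op 3: note_on(73): voice 2 is free -> assigned | voices=[84 81 73]
Op 4: note_on(82): all voices busy, STEAL voice 0 (pitch 84, oldest) -> assign | voices=[82 81 73]
Op 5: note_off(82): free voice 0 | voices=[- 81 73]
Op 6: note_off(81): free voice 1 | voices=[- - 73]
Op 7: note_off(73): free voice 2 | voices=[- - -]

Answer: 0 0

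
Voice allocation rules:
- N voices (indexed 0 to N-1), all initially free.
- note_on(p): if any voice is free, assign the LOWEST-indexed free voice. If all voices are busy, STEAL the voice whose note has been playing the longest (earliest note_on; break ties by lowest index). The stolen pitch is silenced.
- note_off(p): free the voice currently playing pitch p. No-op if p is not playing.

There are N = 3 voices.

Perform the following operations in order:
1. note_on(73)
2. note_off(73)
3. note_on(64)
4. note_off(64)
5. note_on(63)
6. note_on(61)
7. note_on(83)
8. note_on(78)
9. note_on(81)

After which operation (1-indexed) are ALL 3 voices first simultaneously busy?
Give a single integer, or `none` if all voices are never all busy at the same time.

Answer: 7

Derivation:
Op 1: note_on(73): voice 0 is free -> assigned | voices=[73 - -]
Op 2: note_off(73): free voice 0 | voices=[- - -]
Op 3: note_on(64): voice 0 is free -> assigned | voices=[64 - -]
Op 4: note_off(64): free voice 0 | voices=[- - -]
Op 5: note_on(63): voice 0 is free -> assigned | voices=[63 - -]
Op 6: note_on(61): voice 1 is free -> assigned | voices=[63 61 -]
Op 7: note_on(83): voice 2 is free -> assigned | voices=[63 61 83]
Op 8: note_on(78): all voices busy, STEAL voice 0 (pitch 63, oldest) -> assign | voices=[78 61 83]
Op 9: note_on(81): all voices busy, STEAL voice 1 (pitch 61, oldest) -> assign | voices=[78 81 83]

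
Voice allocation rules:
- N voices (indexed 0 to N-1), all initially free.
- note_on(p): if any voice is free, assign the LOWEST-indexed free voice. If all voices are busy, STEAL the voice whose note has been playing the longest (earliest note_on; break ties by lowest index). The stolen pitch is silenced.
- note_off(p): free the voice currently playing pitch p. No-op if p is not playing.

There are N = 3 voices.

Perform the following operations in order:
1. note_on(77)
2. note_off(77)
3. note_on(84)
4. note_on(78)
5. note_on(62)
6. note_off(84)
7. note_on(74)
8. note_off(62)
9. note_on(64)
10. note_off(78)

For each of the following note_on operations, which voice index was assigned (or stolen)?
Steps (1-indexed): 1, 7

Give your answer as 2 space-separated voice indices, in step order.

Answer: 0 0

Derivation:
Op 1: note_on(77): voice 0 is free -> assigned | voices=[77 - -]
Op 2: note_off(77): free voice 0 | voices=[- - -]
Op 3: note_on(84): voice 0 is free -> assigned | voices=[84 - -]
Op 4: note_on(78): voice 1 is free -> assigned | voices=[84 78 -]
Op 5: note_on(62): voice 2 is free -> assigned | voices=[84 78 62]
Op 6: note_off(84): free voice 0 | voices=[- 78 62]
Op 7: note_on(74): voice 0 is free -> assigned | voices=[74 78 62]
Op 8: note_off(62): free voice 2 | voices=[74 78 -]
Op 9: note_on(64): voice 2 is free -> assigned | voices=[74 78 64]
Op 10: note_off(78): free voice 1 | voices=[74 - 64]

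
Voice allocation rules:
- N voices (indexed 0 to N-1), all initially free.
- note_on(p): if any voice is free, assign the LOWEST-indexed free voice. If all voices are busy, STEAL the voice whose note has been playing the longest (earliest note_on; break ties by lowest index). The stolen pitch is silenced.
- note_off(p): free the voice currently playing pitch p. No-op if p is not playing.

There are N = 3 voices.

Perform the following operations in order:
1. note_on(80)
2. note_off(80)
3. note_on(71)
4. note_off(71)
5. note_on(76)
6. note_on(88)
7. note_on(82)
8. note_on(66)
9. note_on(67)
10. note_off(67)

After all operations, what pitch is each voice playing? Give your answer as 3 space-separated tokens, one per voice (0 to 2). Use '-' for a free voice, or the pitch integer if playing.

Op 1: note_on(80): voice 0 is free -> assigned | voices=[80 - -]
Op 2: note_off(80): free voice 0 | voices=[- - -]
Op 3: note_on(71): voice 0 is free -> assigned | voices=[71 - -]
Op 4: note_off(71): free voice 0 | voices=[- - -]
Op 5: note_on(76): voice 0 is free -> assigned | voices=[76 - -]
Op 6: note_on(88): voice 1 is free -> assigned | voices=[76 88 -]
Op 7: note_on(82): voice 2 is free -> assigned | voices=[76 88 82]
Op 8: note_on(66): all voices busy, STEAL voice 0 (pitch 76, oldest) -> assign | voices=[66 88 82]
Op 9: note_on(67): all voices busy, STEAL voice 1 (pitch 88, oldest) -> assign | voices=[66 67 82]
Op 10: note_off(67): free voice 1 | voices=[66 - 82]

Answer: 66 - 82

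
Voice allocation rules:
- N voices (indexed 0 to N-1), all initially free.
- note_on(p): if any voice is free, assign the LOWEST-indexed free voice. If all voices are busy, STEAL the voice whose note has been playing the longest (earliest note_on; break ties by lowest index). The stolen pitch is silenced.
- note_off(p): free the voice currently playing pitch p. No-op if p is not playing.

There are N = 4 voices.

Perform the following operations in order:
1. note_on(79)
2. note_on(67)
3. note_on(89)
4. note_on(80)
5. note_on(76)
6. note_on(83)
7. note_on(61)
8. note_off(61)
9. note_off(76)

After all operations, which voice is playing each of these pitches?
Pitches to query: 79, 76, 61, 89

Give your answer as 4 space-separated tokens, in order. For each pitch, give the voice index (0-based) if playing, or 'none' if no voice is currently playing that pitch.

Answer: none none none none

Derivation:
Op 1: note_on(79): voice 0 is free -> assigned | voices=[79 - - -]
Op 2: note_on(67): voice 1 is free -> assigned | voices=[79 67 - -]
Op 3: note_on(89): voice 2 is free -> assigned | voices=[79 67 89 -]
Op 4: note_on(80): voice 3 is free -> assigned | voices=[79 67 89 80]
Op 5: note_on(76): all voices busy, STEAL voice 0 (pitch 79, oldest) -> assign | voices=[76 67 89 80]
Op 6: note_on(83): all voices busy, STEAL voice 1 (pitch 67, oldest) -> assign | voices=[76 83 89 80]
Op 7: note_on(61): all voices busy, STEAL voice 2 (pitch 89, oldest) -> assign | voices=[76 83 61 80]
Op 8: note_off(61): free voice 2 | voices=[76 83 - 80]
Op 9: note_off(76): free voice 0 | voices=[- 83 - 80]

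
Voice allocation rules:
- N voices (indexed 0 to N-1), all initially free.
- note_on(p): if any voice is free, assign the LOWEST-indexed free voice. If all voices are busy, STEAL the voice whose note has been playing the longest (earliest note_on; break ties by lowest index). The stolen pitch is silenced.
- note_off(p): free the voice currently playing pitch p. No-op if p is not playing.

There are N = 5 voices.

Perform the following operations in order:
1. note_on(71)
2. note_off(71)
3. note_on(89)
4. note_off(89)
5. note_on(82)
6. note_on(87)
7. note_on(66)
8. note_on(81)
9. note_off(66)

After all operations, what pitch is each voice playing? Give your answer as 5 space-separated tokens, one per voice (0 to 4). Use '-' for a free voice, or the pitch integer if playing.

Op 1: note_on(71): voice 0 is free -> assigned | voices=[71 - - - -]
Op 2: note_off(71): free voice 0 | voices=[- - - - -]
Op 3: note_on(89): voice 0 is free -> assigned | voices=[89 - - - -]
Op 4: note_off(89): free voice 0 | voices=[- - - - -]
Op 5: note_on(82): voice 0 is free -> assigned | voices=[82 - - - -]
Op 6: note_on(87): voice 1 is free -> assigned | voices=[82 87 - - -]
Op 7: note_on(66): voice 2 is free -> assigned | voices=[82 87 66 - -]
Op 8: note_on(81): voice 3 is free -> assigned | voices=[82 87 66 81 -]
Op 9: note_off(66): free voice 2 | voices=[82 87 - 81 -]

Answer: 82 87 - 81 -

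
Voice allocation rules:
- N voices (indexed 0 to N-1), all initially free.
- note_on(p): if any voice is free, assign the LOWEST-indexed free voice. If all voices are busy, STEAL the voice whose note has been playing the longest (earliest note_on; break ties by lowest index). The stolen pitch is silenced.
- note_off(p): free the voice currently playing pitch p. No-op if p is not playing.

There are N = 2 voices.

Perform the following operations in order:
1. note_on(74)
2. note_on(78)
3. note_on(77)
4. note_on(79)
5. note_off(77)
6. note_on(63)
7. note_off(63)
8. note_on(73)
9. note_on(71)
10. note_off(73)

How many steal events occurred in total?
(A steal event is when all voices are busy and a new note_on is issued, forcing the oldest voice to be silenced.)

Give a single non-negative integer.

Answer: 3

Derivation:
Op 1: note_on(74): voice 0 is free -> assigned | voices=[74 -]
Op 2: note_on(78): voice 1 is free -> assigned | voices=[74 78]
Op 3: note_on(77): all voices busy, STEAL voice 0 (pitch 74, oldest) -> assign | voices=[77 78]
Op 4: note_on(79): all voices busy, STEAL voice 1 (pitch 78, oldest) -> assign | voices=[77 79]
Op 5: note_off(77): free voice 0 | voices=[- 79]
Op 6: note_on(63): voice 0 is free -> assigned | voices=[63 79]
Op 7: note_off(63): free voice 0 | voices=[- 79]
Op 8: note_on(73): voice 0 is free -> assigned | voices=[73 79]
Op 9: note_on(71): all voices busy, STEAL voice 1 (pitch 79, oldest) -> assign | voices=[73 71]
Op 10: note_off(73): free voice 0 | voices=[- 71]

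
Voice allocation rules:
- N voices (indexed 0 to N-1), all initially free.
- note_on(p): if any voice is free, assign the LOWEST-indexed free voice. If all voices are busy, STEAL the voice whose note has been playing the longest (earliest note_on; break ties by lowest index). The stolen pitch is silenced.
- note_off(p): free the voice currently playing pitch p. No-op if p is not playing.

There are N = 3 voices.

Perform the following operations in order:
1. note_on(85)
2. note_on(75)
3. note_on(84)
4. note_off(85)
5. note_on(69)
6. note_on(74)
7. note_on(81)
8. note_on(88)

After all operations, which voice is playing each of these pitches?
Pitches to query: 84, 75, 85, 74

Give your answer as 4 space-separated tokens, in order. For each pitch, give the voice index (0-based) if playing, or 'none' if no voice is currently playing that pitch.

Op 1: note_on(85): voice 0 is free -> assigned | voices=[85 - -]
Op 2: note_on(75): voice 1 is free -> assigned | voices=[85 75 -]
Op 3: note_on(84): voice 2 is free -> assigned | voices=[85 75 84]
Op 4: note_off(85): free voice 0 | voices=[- 75 84]
Op 5: note_on(69): voice 0 is free -> assigned | voices=[69 75 84]
Op 6: note_on(74): all voices busy, STEAL voice 1 (pitch 75, oldest) -> assign | voices=[69 74 84]
Op 7: note_on(81): all voices busy, STEAL voice 2 (pitch 84, oldest) -> assign | voices=[69 74 81]
Op 8: note_on(88): all voices busy, STEAL voice 0 (pitch 69, oldest) -> assign | voices=[88 74 81]

Answer: none none none 1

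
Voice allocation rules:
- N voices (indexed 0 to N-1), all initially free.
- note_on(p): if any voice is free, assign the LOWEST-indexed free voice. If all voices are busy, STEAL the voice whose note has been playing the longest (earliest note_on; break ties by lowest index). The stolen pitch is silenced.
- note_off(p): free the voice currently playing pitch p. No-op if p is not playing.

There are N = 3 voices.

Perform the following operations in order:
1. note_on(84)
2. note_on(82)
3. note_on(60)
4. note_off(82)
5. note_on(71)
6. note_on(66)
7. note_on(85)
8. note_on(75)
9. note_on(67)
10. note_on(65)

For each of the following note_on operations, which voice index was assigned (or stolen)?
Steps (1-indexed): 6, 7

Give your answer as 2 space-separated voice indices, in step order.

Answer: 0 2

Derivation:
Op 1: note_on(84): voice 0 is free -> assigned | voices=[84 - -]
Op 2: note_on(82): voice 1 is free -> assigned | voices=[84 82 -]
Op 3: note_on(60): voice 2 is free -> assigned | voices=[84 82 60]
Op 4: note_off(82): free voice 1 | voices=[84 - 60]
Op 5: note_on(71): voice 1 is free -> assigned | voices=[84 71 60]
Op 6: note_on(66): all voices busy, STEAL voice 0 (pitch 84, oldest) -> assign | voices=[66 71 60]
Op 7: note_on(85): all voices busy, STEAL voice 2 (pitch 60, oldest) -> assign | voices=[66 71 85]
Op 8: note_on(75): all voices busy, STEAL voice 1 (pitch 71, oldest) -> assign | voices=[66 75 85]
Op 9: note_on(67): all voices busy, STEAL voice 0 (pitch 66, oldest) -> assign | voices=[67 75 85]
Op 10: note_on(65): all voices busy, STEAL voice 2 (pitch 85, oldest) -> assign | voices=[67 75 65]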